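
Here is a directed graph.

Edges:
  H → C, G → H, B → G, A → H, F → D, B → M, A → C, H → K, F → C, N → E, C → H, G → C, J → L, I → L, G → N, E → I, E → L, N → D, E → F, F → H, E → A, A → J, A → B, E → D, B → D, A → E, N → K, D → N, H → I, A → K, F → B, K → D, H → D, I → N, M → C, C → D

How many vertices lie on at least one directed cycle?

A vertex is on a directed cycle iff it belongs to a strongly connected component of size ≥ 2 (or has a self-loop).
The vertices on cycles are {A, B, C, D, E, F, G, H, I, K, M, N} — 12 in total.

12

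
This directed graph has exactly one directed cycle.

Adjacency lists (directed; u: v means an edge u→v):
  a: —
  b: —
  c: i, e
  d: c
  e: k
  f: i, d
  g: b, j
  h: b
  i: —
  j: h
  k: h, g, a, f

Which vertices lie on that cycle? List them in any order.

c, d, e, f, k

DFS with gray/black marking from k:
k gray
  h gray
    b gray
    b black
  h black
  g gray
    g→b: b black — skip
    j gray
      j→h: h black — skip
    j black
  g black
  a gray
  a black
  f gray
    i gray
    i black
    d gray
      c gray
        c→i: i black — skip
        e gray
          e→k: k is gray → back edge
Back edge closes the cycle k → f → d → c → e → k; its vertices are {c, d, e, f, k}.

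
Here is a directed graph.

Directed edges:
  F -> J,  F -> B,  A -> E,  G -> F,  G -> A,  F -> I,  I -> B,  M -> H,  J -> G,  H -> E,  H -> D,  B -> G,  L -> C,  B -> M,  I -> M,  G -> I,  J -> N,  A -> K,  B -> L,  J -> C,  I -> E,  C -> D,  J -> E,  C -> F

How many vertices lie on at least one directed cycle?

7

A vertex is on a directed cycle iff it belongs to a strongly connected component of size ≥ 2 (or has a self-loop).
The vertices on cycles are {B, C, F, G, I, J, L} — 7 in total.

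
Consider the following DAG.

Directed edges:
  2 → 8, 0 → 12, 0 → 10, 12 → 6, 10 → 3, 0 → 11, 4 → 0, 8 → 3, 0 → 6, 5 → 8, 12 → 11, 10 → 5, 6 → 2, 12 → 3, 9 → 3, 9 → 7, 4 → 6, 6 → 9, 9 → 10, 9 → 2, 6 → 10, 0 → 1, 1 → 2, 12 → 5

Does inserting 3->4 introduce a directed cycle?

Yes

Adding 3→4 creates a cycle iff 4 can already reach 3.
Path from 4: 4 → 0 → 12 → 3.
So 4 → … → 3 → 4 is a cycle.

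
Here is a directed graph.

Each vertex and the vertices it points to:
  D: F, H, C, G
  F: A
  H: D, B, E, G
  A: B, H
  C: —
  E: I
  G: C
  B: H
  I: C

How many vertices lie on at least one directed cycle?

5

A vertex is on a directed cycle iff it belongs to a strongly connected component of size ≥ 2 (or has a self-loop).
The vertices on cycles are {A, B, D, F, H} — 5 in total.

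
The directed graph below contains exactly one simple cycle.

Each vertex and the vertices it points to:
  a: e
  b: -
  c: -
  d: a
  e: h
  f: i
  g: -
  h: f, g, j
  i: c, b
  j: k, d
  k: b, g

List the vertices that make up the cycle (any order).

a, d, e, h, j

DFS with gray/black marking from e:
e gray
  h gray
    f gray
      i gray
        c gray
        c black
        b gray
        b black
      i black
    f black
    g gray
    g black
    j gray
      k gray
        k→b: b black — skip
        k→g: g black — skip
      k black
      d gray
        a gray
          a→e: e is gray → back edge
Back edge closes the cycle e → h → j → d → a → e; its vertices are {a, d, e, h, j}.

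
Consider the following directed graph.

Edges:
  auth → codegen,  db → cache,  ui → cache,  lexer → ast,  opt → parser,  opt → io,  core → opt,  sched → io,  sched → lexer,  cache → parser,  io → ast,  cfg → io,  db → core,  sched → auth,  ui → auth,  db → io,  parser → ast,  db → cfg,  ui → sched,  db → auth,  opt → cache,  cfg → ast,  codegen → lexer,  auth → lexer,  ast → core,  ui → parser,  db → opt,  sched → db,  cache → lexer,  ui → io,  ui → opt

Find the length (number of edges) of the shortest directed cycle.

4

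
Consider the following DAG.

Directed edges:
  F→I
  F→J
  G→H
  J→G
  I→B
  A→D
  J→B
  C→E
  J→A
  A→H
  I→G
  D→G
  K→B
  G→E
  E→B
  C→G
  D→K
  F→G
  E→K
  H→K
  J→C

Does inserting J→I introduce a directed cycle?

Adding J→I creates a cycle iff I can already reach J.
Explore from I: no path reaches J. The graph stays acyclic.

No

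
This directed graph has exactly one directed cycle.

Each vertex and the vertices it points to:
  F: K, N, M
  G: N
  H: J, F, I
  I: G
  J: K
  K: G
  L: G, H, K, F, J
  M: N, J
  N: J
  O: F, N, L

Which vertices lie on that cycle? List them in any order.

DFS with gray/black marking from K:
K gray
  G gray
    N gray
      J gray
        J→K: K is gray → back edge
Back edge closes the cycle K → G → N → J → K; its vertices are {G, J, K, N}.

G, J, K, N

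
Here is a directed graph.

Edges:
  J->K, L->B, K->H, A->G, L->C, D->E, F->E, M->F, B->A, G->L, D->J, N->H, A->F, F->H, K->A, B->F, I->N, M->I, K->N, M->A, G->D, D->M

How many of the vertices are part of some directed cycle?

8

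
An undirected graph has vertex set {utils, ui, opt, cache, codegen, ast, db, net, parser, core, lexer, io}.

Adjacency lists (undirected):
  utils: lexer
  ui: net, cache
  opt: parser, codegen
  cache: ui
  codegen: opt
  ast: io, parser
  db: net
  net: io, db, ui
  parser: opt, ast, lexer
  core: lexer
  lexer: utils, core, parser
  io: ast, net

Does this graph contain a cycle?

DFS, tracking each vertex's parent; an edge to a visited non-parent vertex closes a cycle.
Start from io:
visit io (parent –)
  visit ast (parent io)
    ast–io: parent, skip
    visit parser (parent ast)
      visit opt (parent parser)
        opt–parser: parent, skip
        visit codegen (parent opt)
          codegen–opt: parent, skip
      parser–ast: parent, skip
      visit lexer (parent parser)
        visit utils (parent lexer)
          utils–lexer: parent, skip
        visit core (parent lexer)
          core–lexer: parent, skip
        lexer–parser: parent, skip
  visit net (parent io)
    net–io: parent, skip
    visit db (parent net)
      db–net: parent, skip
    visit ui (parent net)
      ui–net: parent, skip
      visit cache (parent ui)
        cache–ui: parent, skip
No non-parent visited neighbor found — the graph is a forest.

No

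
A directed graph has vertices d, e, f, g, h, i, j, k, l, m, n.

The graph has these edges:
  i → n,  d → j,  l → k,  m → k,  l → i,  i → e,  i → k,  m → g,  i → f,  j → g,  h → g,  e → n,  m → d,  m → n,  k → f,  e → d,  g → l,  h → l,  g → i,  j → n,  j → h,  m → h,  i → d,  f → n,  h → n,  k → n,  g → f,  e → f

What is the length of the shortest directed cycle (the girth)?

4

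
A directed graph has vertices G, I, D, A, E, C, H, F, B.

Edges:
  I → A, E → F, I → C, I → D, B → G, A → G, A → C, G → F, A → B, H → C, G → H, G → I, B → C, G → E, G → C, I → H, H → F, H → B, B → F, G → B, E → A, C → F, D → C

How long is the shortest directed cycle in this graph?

For each vertex v, BFS finds the shortest path from v back to v.
The shortest such closed walk is G → B → G, length 2.

2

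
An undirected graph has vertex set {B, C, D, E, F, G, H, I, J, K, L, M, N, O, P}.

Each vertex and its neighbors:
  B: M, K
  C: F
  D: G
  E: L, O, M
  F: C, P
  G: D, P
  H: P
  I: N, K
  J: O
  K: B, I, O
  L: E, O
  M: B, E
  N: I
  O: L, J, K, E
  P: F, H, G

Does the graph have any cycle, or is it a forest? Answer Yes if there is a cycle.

Yes

DFS, tracking each vertex's parent; an edge to a visited non-parent vertex closes a cycle.
Start from D:
visit D (parent –)
  visit G (parent D)
    G–D: parent, skip
    visit P (parent G)
      visit F (parent P)
        visit C (parent F)
          C–F: parent, skip
        F–P: parent, skip
      visit H (parent P)
        H–P: parent, skip
      P–G: parent, skip
visit B (parent –)
  visit M (parent B)
    M–B: parent, skip
    visit E (parent M)
      visit L (parent E)
        L–E: parent, skip
        visit O (parent L)
          O–L: parent, skip
          visit J (parent O)
            J–O: parent, skip
          visit K (parent O)
            K–B: B visited and ≠ parent → cycle
Cycle: B – M – E – L – O – K – B.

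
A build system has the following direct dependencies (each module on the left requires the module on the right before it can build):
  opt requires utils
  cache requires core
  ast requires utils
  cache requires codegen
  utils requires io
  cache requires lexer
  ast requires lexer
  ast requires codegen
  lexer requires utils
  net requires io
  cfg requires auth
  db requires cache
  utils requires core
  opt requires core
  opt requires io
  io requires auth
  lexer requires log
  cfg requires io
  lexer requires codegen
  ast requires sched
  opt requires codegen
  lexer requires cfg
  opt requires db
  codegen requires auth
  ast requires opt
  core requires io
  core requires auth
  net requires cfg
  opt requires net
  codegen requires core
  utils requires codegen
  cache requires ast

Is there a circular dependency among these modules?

Yes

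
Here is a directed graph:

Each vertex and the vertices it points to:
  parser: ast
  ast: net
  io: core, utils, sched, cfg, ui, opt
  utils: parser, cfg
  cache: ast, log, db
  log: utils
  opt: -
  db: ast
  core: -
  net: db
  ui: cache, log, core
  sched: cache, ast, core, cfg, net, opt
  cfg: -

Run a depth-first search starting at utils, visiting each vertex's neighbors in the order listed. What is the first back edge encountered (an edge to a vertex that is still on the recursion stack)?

DFS from utils (visiting each vertex's neighbors in the order listed); mark gray on enter, black on exit:
utils gray
  parser gray
    ast gray
      net gray
        db gray
          db→ast: ast is gray → back edge
First back edge: db → ast.

db->ast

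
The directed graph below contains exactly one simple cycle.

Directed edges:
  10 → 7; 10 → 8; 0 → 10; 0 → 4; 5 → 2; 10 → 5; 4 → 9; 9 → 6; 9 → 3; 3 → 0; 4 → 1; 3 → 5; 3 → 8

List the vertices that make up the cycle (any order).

0, 3, 4, 9

DFS with gray/black marking from 4:
4 gray
  1 gray
  1 black
  9 gray
    6 gray
    6 black
    3 gray
      8 gray
      8 black
      5 gray
        2 gray
        2 black
      5 black
      0 gray
        0→4: 4 is gray → back edge
Back edge closes the cycle 4 → 9 → 3 → 0 → 4; its vertices are {0, 3, 4, 9}.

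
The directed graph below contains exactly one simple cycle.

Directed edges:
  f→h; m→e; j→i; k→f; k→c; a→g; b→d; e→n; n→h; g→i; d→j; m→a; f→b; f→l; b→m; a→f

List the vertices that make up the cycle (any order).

DFS with gray/black marking from f:
f gray
  h gray
  h black
  b gray
    m gray
      a gray
        g gray
          i gray
          i black
        g black
        a→f: f is gray → back edge
Back edge closes the cycle f → b → m → a → f; its vertices are {a, b, f, m}.

a, b, f, m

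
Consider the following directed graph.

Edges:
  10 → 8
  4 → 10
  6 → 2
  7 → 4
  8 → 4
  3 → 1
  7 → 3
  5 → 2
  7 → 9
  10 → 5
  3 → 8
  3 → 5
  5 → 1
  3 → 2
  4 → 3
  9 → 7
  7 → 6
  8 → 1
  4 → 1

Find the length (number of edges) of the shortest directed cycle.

2

For each vertex v, BFS finds the shortest path from v back to v.
The shortest such closed walk is 7 → 9 → 7, length 2.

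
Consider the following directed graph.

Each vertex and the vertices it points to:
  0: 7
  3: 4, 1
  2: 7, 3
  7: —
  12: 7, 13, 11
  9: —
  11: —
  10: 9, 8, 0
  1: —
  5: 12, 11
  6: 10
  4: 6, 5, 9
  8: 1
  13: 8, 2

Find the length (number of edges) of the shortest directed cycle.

For each vertex v, BFS finds the shortest path from v back to v.
The shortest such closed walk is 4 → 5 → 12 → 13 → 2 → 3 → 4, length 6.

6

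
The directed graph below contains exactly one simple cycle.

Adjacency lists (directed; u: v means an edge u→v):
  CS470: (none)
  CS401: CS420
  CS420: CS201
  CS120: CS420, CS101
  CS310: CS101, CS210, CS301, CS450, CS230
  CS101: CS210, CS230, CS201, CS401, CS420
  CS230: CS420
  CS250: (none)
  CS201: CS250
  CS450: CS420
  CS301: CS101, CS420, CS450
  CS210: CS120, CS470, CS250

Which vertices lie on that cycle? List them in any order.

DFS with gray/black marking from CS101:
CS101 gray
  CS210 gray
    CS120 gray
      CS420 gray
        CS201 gray
          CS250 gray
          CS250 black
        CS201 black
      CS420 black
      CS120→CS101: CS101 is gray → back edge
Back edge closes the cycle CS101 → CS210 → CS120 → CS101; its vertices are {CS101, CS120, CS210}.

CS101, CS120, CS210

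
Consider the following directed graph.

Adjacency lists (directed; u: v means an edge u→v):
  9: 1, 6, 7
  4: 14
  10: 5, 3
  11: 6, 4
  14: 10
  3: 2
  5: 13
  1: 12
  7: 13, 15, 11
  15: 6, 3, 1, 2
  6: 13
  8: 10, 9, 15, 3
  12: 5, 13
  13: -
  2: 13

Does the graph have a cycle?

No

DFS with white/gray/black marking, starting from 15:
15 gray
  6 gray
    13 gray
    13 black
  6 black
  3 gray
    2 gray
      2→13: 13 black — skip
    2 black
  3 black
  1 gray
    12 gray
      5 gray
        5→13: 13 black — skip
      5 black
      12→13: 13 black — skip
    12 black
  1 black
  15→2: 2 black — skip
15 black
9 gray
  9→1: 1 black — skip
  9→6: 6 black — skip
  7 gray
    7→13: 13 black — skip
    7→15: 15 black — skip
    11 gray
      11→6: 6 black — skip
      4 gray
        14 gray
          10 gray
            10→5: 5 black — skip
            10→3: 3 black — skip
          10 black
        14 black
      4 black
    11 black
  7 black
9 black
8 gray
  8→10: 10 black — skip
  8→9: 9 black — skip
  8→15: 15 black — skip
  8→3: 3 black — skip
8 black
Every edge goes to a white or black vertex — no back edge, so the graph is acyclic.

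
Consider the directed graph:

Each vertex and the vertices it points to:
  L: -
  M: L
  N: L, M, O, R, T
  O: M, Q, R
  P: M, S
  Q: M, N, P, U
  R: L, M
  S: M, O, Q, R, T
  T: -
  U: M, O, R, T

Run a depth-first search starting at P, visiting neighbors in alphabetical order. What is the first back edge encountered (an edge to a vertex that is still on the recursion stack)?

DFS from P (visiting neighbors in alphabetical order); mark gray on enter, black on exit:
P gray
  M gray
    L gray
    L black
  M black
  S gray
    S→M: M black — skip
    O gray
      O→M: M black — skip
      Q gray
        Q→M: M black — skip
        N gray
          N→L: L black — skip
          N→M: M black — skip
          N→O: O is gray → back edge
First back edge: N → O.

N->O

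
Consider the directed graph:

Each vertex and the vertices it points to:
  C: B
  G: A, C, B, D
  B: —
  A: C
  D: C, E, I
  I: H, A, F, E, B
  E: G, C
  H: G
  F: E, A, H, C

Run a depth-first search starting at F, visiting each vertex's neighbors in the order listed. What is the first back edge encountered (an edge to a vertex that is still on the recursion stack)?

D->E

DFS from F (visiting each vertex's neighbors in the order listed); mark gray on enter, black on exit:
F gray
  E gray
    G gray
      A gray
        C gray
          B gray
          B black
        C black
      A black
      G→C: C black — skip
      G→B: B black — skip
      D gray
        D→C: C black — skip
        D→E: E is gray → back edge
First back edge: D → E.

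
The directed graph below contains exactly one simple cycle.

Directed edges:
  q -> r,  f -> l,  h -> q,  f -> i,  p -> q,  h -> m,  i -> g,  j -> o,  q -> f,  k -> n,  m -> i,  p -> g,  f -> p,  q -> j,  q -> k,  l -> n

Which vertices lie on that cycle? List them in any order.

f, p, q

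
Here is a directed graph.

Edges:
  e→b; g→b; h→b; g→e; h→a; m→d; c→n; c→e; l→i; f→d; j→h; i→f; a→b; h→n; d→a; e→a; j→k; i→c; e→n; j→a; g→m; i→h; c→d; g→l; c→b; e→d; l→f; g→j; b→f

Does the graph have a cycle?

Yes

DFS with white/gray/black marking, starting from a:
a gray
  b gray
    f gray
      d gray
        d→a: a is gray → back edge
Back edge found, so a cycle exists: a → b → f → d → a.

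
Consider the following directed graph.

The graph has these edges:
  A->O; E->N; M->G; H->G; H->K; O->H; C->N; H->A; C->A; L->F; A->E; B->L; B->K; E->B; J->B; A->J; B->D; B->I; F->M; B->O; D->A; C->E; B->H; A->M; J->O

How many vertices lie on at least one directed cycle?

A vertex is on a directed cycle iff it belongs to a strongly connected component of size ≥ 2 (or has a self-loop).
The vertices on cycles are {A, B, D, E, H, J, O} — 7 in total.

7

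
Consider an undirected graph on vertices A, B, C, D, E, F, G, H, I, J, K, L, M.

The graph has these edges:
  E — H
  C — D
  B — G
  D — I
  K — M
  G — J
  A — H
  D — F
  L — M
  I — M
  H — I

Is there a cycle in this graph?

No

DFS, tracking each vertex's parent; an edge to a visited non-parent vertex closes a cycle.
Start from M:
visit M (parent –)
  visit K (parent M)
    K–M: parent, skip
  visit I (parent M)
    visit D (parent I)
      D–I: parent, skip
      visit F (parent D)
        F–D: parent, skip
      visit C (parent D)
        C–D: parent, skip
    I–M: parent, skip
    visit H (parent I)
      visit E (parent H)
        E–H: parent, skip
      visit A (parent H)
        A–H: parent, skip
      H–I: parent, skip
  visit L (parent M)
    L–M: parent, skip
visit B (parent –)
  visit G (parent B)
    visit J (parent G)
      J–G: parent, skip
    G–B: parent, skip
No non-parent visited neighbor found — the graph is a forest.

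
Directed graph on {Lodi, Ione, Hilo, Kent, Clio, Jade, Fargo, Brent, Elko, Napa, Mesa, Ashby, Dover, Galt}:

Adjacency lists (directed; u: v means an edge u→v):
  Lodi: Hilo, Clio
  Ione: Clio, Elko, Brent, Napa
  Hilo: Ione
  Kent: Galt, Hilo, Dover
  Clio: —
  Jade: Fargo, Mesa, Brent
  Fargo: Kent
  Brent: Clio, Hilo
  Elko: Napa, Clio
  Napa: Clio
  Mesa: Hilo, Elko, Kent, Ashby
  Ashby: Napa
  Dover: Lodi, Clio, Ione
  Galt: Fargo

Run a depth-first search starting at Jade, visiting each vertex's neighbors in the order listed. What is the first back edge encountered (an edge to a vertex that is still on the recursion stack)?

Galt->Fargo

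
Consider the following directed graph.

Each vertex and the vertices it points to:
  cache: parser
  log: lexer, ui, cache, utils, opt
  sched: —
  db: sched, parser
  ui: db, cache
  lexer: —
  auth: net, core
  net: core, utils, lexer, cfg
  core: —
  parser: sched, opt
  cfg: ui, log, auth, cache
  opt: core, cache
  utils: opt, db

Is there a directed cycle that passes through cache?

Yes

cache is on a cycle iff cache can reach itself via ≥1 edge.
cache → parser → opt → cache — yes.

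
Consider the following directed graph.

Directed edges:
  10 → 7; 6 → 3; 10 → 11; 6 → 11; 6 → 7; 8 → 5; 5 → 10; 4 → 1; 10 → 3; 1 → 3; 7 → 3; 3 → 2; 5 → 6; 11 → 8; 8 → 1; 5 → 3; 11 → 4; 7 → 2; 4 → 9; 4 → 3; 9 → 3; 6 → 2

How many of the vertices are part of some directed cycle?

5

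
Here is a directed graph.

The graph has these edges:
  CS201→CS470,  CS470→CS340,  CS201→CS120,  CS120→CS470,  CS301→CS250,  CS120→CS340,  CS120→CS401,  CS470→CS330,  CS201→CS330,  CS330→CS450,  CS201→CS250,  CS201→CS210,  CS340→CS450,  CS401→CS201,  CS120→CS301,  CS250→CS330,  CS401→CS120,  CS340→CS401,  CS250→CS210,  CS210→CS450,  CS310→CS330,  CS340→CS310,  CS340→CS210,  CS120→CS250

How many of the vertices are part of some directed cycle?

A vertex is on a directed cycle iff it belongs to a strongly connected component of size ≥ 2 (or has a self-loop).
The vertices on cycles are {CS120, CS201, CS340, CS401, CS470} — 5 in total.

5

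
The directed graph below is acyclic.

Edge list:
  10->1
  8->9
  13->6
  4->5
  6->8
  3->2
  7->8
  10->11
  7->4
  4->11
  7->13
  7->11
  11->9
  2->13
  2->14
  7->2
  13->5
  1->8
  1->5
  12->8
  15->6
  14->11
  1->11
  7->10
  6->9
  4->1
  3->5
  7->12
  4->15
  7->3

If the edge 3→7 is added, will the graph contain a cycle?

Adding 3→7 creates a cycle iff 7 can already reach 3.
Path from 7: 7 → 3.
So 7 → … → 3 → 7 is a cycle.

Yes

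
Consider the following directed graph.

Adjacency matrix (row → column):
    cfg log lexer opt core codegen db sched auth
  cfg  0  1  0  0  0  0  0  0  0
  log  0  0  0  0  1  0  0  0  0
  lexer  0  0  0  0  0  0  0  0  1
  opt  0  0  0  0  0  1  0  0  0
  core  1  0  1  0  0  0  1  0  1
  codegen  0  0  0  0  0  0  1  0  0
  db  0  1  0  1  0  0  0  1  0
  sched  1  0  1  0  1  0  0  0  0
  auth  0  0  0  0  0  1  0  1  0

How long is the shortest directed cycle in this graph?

3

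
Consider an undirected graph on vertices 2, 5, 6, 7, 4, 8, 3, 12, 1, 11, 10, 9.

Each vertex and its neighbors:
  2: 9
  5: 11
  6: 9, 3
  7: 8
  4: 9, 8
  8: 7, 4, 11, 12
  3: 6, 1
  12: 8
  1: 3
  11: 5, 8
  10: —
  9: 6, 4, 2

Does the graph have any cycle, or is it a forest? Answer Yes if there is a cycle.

DFS, tracking each vertex's parent; an edge to a visited non-parent vertex closes a cycle.
Start from 11:
visit 11 (parent –)
  visit 5 (parent 11)
    5–11: parent, skip
  visit 8 (parent 11)
    visit 7 (parent 8)
      7–8: parent, skip
    visit 4 (parent 8)
      visit 9 (parent 4)
        visit 6 (parent 9)
          6–9: parent, skip
          visit 3 (parent 6)
            3–6: parent, skip
            visit 1 (parent 3)
              1–3: parent, skip
        9–4: parent, skip
        visit 2 (parent 9)
          2–9: parent, skip
      4–8: parent, skip
    8–11: parent, skip
    visit 12 (parent 8)
      12–8: parent, skip
visit 10 (parent –)
No non-parent visited neighbor found — the graph is a forest.

No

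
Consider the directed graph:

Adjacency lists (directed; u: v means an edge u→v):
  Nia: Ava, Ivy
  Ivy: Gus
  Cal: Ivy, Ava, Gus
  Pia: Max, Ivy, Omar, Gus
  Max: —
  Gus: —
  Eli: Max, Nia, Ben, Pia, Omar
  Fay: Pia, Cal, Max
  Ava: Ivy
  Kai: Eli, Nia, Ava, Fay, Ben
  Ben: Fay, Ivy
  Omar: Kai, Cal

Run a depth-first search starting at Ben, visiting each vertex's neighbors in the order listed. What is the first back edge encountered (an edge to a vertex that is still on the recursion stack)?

Eli->Ben

DFS from Ben (visiting each vertex's neighbors in the order listed); mark gray on enter, black on exit:
Ben gray
  Fay gray
    Pia gray
      Max gray
      Max black
      Ivy gray
        Gus gray
        Gus black
      Ivy black
      Omar gray
        Kai gray
          Eli gray
            Eli→Max: Max black — skip
            Nia gray
              Ava gray
                Ava→Ivy: Ivy black — skip
              Ava black
              Nia→Ivy: Ivy black — skip
            Nia black
            Eli→Ben: Ben is gray → back edge
First back edge: Eli → Ben.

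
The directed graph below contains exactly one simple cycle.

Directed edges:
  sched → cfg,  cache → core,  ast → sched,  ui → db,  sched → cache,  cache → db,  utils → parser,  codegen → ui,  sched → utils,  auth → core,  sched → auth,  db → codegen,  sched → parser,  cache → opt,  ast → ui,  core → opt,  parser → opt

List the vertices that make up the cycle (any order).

DFS with gray/black marking from db:
db gray
  codegen gray
    ui gray
      ui→db: db is gray → back edge
Back edge closes the cycle db → codegen → ui → db; its vertices are {db, ui, codegen}.

db, ui, codegen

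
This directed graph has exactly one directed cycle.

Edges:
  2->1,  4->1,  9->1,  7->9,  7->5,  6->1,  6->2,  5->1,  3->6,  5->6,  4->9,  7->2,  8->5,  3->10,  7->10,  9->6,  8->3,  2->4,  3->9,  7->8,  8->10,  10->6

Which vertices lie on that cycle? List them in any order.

DFS with gray/black marking from 2:
2 gray
  4 gray
    9 gray
      6 gray
        6→2: 2 is gray → back edge
Back edge closes the cycle 2 → 4 → 9 → 6 → 2; its vertices are {2, 4, 6, 9}.

2, 4, 6, 9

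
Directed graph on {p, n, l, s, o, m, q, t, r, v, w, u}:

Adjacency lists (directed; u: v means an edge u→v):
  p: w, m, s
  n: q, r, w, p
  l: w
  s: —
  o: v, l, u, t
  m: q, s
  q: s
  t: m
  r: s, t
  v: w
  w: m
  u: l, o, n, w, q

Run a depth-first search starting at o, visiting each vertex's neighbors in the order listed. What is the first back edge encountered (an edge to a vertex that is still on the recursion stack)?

u->o

DFS from o (visiting each vertex's neighbors in the order listed); mark gray on enter, black on exit:
o gray
  v gray
    w gray
      m gray
        q gray
          s gray
          s black
        q black
        m→s: s black — skip
      m black
    w black
  v black
  l gray
    l→w: w black — skip
  l black
  u gray
    u→l: l black — skip
    u→o: o is gray → back edge
First back edge: u → o.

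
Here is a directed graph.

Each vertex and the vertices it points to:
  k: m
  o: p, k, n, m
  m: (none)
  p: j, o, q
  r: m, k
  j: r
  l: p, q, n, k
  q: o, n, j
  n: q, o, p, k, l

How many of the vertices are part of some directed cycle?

5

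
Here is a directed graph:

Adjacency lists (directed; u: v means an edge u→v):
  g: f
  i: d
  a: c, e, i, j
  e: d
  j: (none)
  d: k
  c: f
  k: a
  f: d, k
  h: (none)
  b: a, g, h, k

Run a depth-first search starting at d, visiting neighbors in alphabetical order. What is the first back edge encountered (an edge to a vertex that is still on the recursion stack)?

DFS from d (visiting neighbors in alphabetical order); mark gray on enter, black on exit:
d gray
  k gray
    a gray
      c gray
        f gray
          f→d: d is gray → back edge
First back edge: f → d.

f->d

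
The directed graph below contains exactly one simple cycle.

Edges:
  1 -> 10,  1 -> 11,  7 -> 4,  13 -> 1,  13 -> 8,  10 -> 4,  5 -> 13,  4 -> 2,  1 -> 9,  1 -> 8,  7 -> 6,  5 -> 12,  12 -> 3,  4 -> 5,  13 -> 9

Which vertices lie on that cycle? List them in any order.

1, 4, 5, 10, 13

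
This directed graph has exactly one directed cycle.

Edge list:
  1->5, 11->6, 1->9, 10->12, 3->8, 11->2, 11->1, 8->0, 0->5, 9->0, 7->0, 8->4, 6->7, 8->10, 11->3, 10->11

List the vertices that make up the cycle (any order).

DFS with gray/black marking from 10:
10 gray
  11 gray
    3 gray
      8 gray
        0 gray
          5 gray
          5 black
        0 black
        8→10: 10 is gray → back edge
Back edge closes the cycle 10 → 11 → 3 → 8 → 10; its vertices are {3, 8, 10, 11}.

3, 8, 10, 11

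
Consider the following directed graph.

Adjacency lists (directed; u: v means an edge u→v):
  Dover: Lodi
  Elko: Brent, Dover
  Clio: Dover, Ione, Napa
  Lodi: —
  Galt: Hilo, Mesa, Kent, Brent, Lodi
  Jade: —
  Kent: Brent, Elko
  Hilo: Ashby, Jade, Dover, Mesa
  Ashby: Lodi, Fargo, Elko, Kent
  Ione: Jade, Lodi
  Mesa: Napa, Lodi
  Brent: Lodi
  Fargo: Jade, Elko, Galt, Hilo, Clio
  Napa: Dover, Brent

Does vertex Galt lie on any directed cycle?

Yes

Galt is on a cycle iff Galt can reach itself via ≥1 edge.
Galt → Hilo → Ashby → Fargo → Galt — yes.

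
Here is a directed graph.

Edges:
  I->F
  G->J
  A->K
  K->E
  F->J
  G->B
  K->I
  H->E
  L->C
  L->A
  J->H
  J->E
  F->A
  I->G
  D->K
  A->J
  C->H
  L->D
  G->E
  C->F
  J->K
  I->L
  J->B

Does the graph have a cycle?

DFS with white/gray/black marking, starting from G:
G gray
  B gray
  B black
  E gray
  E black
  J gray
    K gray
      I gray
        I→G: G is gray → back edge
Back edge found, so a cycle exists: G → J → K → I → G.

Yes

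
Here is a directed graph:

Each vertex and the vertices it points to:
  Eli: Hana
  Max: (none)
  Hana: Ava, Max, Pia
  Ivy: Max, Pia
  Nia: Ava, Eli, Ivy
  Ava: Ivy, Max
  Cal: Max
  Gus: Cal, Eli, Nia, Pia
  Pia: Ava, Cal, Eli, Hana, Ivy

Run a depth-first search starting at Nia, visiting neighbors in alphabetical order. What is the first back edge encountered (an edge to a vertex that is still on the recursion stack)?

Pia->Ava

DFS from Nia (visiting neighbors in alphabetical order); mark gray on enter, black on exit:
Nia gray
  Ava gray
    Ivy gray
      Max gray
      Max black
      Pia gray
        Pia→Ava: Ava is gray → back edge
First back edge: Pia → Ava.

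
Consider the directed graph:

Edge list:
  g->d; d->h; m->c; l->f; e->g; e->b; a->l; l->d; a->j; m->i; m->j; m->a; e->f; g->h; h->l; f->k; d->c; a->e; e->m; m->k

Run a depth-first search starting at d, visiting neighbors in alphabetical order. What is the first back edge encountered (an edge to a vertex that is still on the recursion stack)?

DFS from d (visiting neighbors in alphabetical order); mark gray on enter, black on exit:
d gray
  c gray
  c black
  h gray
    l gray
      l→d: d is gray → back edge
First back edge: l → d.

l->d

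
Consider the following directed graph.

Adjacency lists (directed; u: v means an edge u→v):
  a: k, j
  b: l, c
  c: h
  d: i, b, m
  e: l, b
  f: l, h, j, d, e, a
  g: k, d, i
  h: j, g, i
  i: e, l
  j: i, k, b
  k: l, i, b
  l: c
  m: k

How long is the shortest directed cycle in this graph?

4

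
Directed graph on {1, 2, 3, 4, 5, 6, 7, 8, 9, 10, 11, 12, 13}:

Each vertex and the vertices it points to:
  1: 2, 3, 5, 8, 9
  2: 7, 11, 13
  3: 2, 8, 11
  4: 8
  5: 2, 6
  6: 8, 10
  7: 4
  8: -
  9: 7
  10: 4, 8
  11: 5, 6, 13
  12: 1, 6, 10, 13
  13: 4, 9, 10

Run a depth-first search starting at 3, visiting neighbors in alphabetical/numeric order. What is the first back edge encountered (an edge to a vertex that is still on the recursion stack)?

5→2

DFS from 3 (visiting neighbors in alphabetical/numeric order); mark gray on enter, black on exit:
3 gray
  2 gray
    7 gray
      4 gray
        8 gray
        8 black
      4 black
    7 black
    11 gray
      5 gray
        5→2: 2 is gray → back edge
First back edge: 5 → 2.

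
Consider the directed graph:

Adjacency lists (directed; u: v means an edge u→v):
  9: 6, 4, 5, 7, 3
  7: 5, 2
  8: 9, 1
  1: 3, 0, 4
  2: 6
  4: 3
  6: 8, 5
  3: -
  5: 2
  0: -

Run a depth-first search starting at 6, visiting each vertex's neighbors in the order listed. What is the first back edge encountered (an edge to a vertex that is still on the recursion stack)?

9→6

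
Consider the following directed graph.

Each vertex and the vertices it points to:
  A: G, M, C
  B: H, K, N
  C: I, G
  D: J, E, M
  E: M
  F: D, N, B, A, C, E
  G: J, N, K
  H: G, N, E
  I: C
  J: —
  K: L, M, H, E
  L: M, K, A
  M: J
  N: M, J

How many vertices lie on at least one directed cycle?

7

A vertex is on a directed cycle iff it belongs to a strongly connected component of size ≥ 2 (or has a self-loop).
The vertices on cycles are {A, C, G, H, I, K, L} — 7 in total.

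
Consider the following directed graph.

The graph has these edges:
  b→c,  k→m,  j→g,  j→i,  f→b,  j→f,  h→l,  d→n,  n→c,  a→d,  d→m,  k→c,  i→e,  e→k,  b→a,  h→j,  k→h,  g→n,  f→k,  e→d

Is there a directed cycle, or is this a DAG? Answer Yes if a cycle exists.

Yes

DFS with white/gray/black marking, starting from g:
g gray
  n gray
    c gray
    c black
  n black
g black
a gray
  d gray
    d→n: n black — skip
    m gray
    m black
  d black
a black
b gray
  b→c: c black — skip
  b→a: a black — skip
b black
e gray
  e→d: d black — skip
  k gray
    k→m: m black — skip
    h gray
      l gray
      l black
      j gray
        f gray
          f→b: b black — skip
          f→k: k is gray → back edge
Back edge found, so a cycle exists: k → h → j → f → k.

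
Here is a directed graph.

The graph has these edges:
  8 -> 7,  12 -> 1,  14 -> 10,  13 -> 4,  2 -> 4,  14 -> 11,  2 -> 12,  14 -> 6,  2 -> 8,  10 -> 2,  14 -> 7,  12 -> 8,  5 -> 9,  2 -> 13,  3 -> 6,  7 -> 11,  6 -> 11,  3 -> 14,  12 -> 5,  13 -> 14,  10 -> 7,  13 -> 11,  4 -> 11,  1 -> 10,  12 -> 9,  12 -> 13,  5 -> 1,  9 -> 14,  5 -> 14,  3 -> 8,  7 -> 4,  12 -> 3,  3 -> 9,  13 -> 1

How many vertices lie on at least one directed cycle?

A vertex is on a directed cycle iff it belongs to a strongly connected component of size ≥ 2 (or has a self-loop).
The vertices on cycles are {1, 2, 3, 5, 9, 10, 12, 13, 14} — 9 in total.

9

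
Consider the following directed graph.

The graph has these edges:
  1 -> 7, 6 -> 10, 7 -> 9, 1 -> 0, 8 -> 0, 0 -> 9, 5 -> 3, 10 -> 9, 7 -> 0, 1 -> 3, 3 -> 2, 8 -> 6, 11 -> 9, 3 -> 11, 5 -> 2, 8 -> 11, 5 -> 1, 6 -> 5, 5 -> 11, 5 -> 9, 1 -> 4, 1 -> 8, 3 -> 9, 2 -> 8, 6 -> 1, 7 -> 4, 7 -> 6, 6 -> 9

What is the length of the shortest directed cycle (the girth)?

For each vertex v, BFS finds the shortest path from v back to v.
The shortest such closed walk is 1 → 7 → 6 → 1, length 3.

3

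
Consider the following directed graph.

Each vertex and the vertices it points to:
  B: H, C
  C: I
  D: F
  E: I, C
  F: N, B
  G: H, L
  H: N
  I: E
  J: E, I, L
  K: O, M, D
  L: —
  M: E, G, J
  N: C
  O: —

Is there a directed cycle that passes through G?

G lies on a cycle iff there is a path from G back to itself.
Exploring from G, it never reaches itself; equivalently, its strongly connected component is a singleton.

No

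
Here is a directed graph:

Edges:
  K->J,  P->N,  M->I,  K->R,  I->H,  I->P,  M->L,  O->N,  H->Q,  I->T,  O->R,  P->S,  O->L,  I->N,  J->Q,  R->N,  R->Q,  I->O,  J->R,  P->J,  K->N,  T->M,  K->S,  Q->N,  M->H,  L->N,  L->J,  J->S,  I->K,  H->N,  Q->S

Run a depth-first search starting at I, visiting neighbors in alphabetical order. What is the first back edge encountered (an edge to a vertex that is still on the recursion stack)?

M→I

DFS from I (visiting neighbors in alphabetical order); mark gray on enter, black on exit:
I gray
  H gray
    N gray
    N black
    Q gray
      Q→N: N black — skip
      S gray
      S black
    Q black
  H black
  K gray
    J gray
      J→Q: Q black — skip
      R gray
        R→N: N black — skip
        R→Q: Q black — skip
      R black
      J→S: S black — skip
    J black
    K→N: N black — skip
    K→R: R black — skip
    K→S: S black — skip
  K black
  I→N: N black — skip
  O gray
    L gray
      L→J: J black — skip
      L→N: N black — skip
    L black
    O→N: N black — skip
    O→R: R black — skip
  O black
  P gray
    P→J: J black — skip
    P→N: N black — skip
    P→S: S black — skip
  P black
  T gray
    M gray
      M→H: H black — skip
      M→I: I is gray → back edge
First back edge: M → I.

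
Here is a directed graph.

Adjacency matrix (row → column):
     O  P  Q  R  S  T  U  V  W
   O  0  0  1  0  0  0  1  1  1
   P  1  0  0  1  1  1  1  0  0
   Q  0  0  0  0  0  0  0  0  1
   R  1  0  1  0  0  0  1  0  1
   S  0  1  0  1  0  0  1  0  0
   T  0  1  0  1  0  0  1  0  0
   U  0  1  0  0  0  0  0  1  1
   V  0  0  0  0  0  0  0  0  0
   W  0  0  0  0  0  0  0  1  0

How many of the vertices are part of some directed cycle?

6

A vertex is on a directed cycle iff it belongs to a strongly connected component of size ≥ 2 (or has a self-loop).
The vertices on cycles are {O, P, R, S, T, U} — 6 in total.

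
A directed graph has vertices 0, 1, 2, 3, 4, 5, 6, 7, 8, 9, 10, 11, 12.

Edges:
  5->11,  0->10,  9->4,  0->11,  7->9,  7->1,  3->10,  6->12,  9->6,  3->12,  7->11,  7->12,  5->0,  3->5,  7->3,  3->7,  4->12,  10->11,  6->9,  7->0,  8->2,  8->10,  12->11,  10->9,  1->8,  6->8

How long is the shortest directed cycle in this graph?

For each vertex v, BFS finds the shortest path from v back to v.
The shortest such closed walk is 3 → 7 → 3, length 2.

2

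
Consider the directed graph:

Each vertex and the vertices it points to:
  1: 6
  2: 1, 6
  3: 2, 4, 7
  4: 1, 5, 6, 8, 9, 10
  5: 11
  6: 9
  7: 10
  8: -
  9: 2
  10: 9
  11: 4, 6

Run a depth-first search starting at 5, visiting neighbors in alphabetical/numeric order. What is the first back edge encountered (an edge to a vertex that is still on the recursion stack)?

2->1

DFS from 5 (visiting neighbors in alphabetical/numeric order); mark gray on enter, black on exit:
5 gray
  11 gray
    4 gray
      1 gray
        6 gray
          9 gray
            2 gray
              2→1: 1 is gray → back edge
First back edge: 2 → 1.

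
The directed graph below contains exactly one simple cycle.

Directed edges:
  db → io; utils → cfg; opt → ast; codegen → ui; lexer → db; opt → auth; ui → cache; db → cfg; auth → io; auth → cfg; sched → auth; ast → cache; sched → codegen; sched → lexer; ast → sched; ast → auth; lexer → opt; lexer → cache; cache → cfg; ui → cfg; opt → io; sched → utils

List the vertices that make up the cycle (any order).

DFS with gray/black marking from ast:
ast gray
  sched gray
    utils gray
      cfg gray
      cfg black
    utils black
    auth gray
      io gray
      io black
      auth→cfg: cfg black — skip
    auth black
    codegen gray
      ui gray
        ui→cfg: cfg black — skip
        cache gray
          cache→cfg: cfg black — skip
        cache black
      ui black
    codegen black
    lexer gray
      db gray
        db→io: io black — skip
        db→cfg: cfg black — skip
      db black
      lexer→cache: cache black — skip
      opt gray
        opt→auth: auth black — skip
        opt→io: io black — skip
        opt→ast: ast is gray → back edge
Back edge closes the cycle ast → sched → lexer → opt → ast; its vertices are {ast, opt, lexer, sched}.

ast, opt, lexer, sched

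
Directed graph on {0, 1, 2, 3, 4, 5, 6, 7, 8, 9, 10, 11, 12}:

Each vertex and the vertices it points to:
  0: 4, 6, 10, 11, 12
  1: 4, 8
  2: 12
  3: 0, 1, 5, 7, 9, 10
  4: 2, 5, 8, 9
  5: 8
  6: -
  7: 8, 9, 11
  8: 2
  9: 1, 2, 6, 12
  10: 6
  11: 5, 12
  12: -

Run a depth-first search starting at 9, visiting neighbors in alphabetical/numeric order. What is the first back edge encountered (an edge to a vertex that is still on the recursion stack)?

DFS from 9 (visiting neighbors in alphabetical/numeric order); mark gray on enter, black on exit:
9 gray
  1 gray
    4 gray
      2 gray
        12 gray
        12 black
      2 black
      5 gray
        8 gray
          8→2: 2 black — skip
        8 black
      5 black
      4→8: 8 black — skip
      4→9: 9 is gray → back edge
First back edge: 4 → 9.

4→9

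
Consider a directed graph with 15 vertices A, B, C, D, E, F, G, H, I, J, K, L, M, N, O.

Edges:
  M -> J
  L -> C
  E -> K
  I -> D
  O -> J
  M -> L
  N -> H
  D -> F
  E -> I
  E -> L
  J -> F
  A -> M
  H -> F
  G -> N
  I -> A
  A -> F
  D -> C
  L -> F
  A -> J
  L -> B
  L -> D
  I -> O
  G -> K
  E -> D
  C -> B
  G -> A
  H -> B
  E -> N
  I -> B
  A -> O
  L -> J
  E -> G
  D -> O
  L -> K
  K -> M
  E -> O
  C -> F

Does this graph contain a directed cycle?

Yes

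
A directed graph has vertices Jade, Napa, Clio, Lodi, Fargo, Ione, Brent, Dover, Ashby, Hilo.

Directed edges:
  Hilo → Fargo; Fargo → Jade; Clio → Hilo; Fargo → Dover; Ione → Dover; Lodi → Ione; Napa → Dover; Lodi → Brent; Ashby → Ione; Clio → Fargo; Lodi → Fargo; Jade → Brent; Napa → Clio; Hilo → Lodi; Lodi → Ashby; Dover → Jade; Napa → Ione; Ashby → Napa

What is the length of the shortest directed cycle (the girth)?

5

For each vertex v, BFS finds the shortest path from v back to v.
The shortest such closed walk is Ashby → Napa → Clio → Hilo → Lodi → Ashby, length 5.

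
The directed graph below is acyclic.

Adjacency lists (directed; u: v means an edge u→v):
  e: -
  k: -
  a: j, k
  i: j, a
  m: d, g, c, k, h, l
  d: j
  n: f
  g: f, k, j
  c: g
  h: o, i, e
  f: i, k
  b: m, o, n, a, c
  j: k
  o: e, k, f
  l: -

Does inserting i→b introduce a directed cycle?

Adding i→b creates a cycle iff b can already reach i.
Path from b: b → m → h → i.
So b → … → i → b is a cycle.

Yes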